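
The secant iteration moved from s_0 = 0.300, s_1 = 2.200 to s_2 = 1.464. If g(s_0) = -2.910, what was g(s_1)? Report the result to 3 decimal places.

1.840

The secant line through (0.300, -2.910) and (2.200, g(s_1)) crosses zero at s_2 = 1.464.
So (0.300, -2.910), (2.200, g(s_1)), (1.464, 0) are collinear:
g(s_1) = -2.910 · (2.200 − 1.464) / (0.300 − 1.464) = -2.910 · (0.73600)/(-1.16400) = 1.84000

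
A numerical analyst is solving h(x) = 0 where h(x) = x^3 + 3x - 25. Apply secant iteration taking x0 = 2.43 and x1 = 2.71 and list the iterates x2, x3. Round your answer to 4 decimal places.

h(2.43) = -3.361093, h(2.71) = 3.032511
x2 = 2.710000 − 3.032511·(2.710000 − 2.430000) / (3.032511 − (-3.361093)) = 2.710000 − (0.849103)/(6.393604) = 2.577195
h(2.577195) = -0.150858
x3 = 2.577195 − (-0.150858)·(2.577195 − 2.710000) / (-0.150858 − 3.032511) = 2.577195 − (0.020035)/(-3.183369) = 2.583488

2.5772, 2.5835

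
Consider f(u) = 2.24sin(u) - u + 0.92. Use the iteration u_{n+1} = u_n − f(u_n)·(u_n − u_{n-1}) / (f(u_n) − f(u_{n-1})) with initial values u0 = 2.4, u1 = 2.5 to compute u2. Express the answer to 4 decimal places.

2.4121

f(2.4) = 0.033038, f(2.5) = -0.239422
u2 = 2.500000 − (-0.239422)·(2.500000 − 2.400000) / (-0.239422 − 0.033038) = 2.500000 − (-0.023942)/(-0.272460) = 2.412126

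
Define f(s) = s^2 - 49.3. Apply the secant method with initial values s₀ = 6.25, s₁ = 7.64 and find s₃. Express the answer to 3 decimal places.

f(6.25) = -10.23750, f(7.64) = 9.06960
s₂ = 7.64000 − 9.06960·(7.64000 − 6.25000) / (9.06960 − (-10.23750)) = 7.64000 − (12.60674)/(19.30710) = 6.98704
f(6.98704) = -0.48126
s₃ = 6.98704 − (-0.48126)·(6.98704 − 7.64000) / (-0.48126 − 9.06960) = 6.98704 − (0.31424)/(-9.55086) = 7.01994

7.020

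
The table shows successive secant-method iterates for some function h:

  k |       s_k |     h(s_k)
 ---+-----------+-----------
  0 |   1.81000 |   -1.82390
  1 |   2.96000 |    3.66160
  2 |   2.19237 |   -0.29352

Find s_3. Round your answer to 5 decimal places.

s_3 = 2.19237 − (-0.29352)·(2.19237 − 2.96000) / (-0.29352 − 3.66160)
   = 2.19237 − (0.2253148)/(-3.9551200) = 2.2493379

2.24934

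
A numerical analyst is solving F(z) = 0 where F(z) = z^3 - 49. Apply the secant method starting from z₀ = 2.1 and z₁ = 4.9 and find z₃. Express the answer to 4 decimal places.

F(2.1) = -39.739000, F(4.9) = 68.649000
z₂ = 4.900000 − 68.649000·(4.900000 − 2.100000) / (68.649000 − (-39.739000)) = 4.900000 − (192.217200)/(108.388000) = 3.126582
F(3.126582) = -18.436043
z₃ = 3.126582 − (-18.436043)·(3.126582 − 4.900000) / (-18.436043 − 68.649000) = 3.126582 − (32.694805)/(-87.085043) = 3.502018

3.5020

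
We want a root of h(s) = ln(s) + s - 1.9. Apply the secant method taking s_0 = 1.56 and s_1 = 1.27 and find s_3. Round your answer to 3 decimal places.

h(1.56) = 0.10469, h(1.27) = -0.39098
s_2 = 1.27000 − (-0.39098)·(1.27000 − 1.56000) / (-0.39098 − 0.10469) = 1.27000 − (0.11339)/(-0.49567) = 1.49875
h(1.49875) = 0.00338
s_3 = 1.49875 − 0.00338·(1.49875 − 1.27000) / (0.00338 − (-0.39098)) = 1.49875 − (0.00077)/(0.39437) = 1.49679

1.497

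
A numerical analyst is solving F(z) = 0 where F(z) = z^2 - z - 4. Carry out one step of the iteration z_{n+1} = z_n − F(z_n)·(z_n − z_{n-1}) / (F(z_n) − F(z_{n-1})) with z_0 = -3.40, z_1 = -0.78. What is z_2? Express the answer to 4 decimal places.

-1.2842

F(-3.40) = 10.960000, F(-0.78) = -2.611600
z_2 = -0.780000 − (-2.611600)·(-0.780000 − (-3.400000)) / (-2.611600 − 10.960000) = -0.780000 − (-6.842392)/(-13.571600) = -1.284170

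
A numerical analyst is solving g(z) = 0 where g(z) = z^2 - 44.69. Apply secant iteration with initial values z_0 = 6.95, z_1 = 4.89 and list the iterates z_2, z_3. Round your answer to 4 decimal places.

6.6449, 6.6913

g(6.95) = 3.612500, g(4.89) = -20.777900
z_2 = 4.890000 − (-20.777900)·(4.890000 − 6.950000) / (-20.777900 − 3.612500) = 4.890000 − (42.802474)/(-24.390400) = 6.644890
g(6.644890) = -0.535434
z_3 = 6.644890 − (-0.535434)·(6.644890 − 4.890000) / (-0.535434 − (-20.777900)) = 6.644890 − (-0.939628)/(20.242466) = 6.691309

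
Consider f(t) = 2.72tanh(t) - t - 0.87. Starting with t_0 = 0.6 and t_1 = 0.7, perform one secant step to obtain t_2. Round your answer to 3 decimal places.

0.611

f(0.6) = -0.00923, f(0.7) = 0.07388
t_2 = 0.70000 − 0.07388·(0.70000 − 0.60000) / (0.07388 − (-0.00923)) = 0.70000 − (0.00739)/(0.08311) = 0.61110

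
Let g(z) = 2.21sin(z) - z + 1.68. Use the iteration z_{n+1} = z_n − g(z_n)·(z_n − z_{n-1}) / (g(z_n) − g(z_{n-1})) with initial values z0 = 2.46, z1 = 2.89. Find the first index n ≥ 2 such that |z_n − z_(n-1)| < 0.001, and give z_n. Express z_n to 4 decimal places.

g(2.46) = 0.612368, g(2.89) = -0.659828
z2 = 2.890000 − (-0.659828)·(0.430000)/(-1.272195) = 2.666979;  |Δ| = 0.223021
g(2.666979) = 0.022979
z3 = 2.666979 − 0.022979·(-0.223021)/(0.682806) = 2.674485;  |Δ| = 0.007505
g(2.674485) = 0.000691
z4 = 2.674485 − 0.000691·(0.007505)/(-0.022287) = 2.674718;  |Δ| = 0.000233
|z4 − z3| = 0.000233 < 0.001

n = 4, z_n = 2.6747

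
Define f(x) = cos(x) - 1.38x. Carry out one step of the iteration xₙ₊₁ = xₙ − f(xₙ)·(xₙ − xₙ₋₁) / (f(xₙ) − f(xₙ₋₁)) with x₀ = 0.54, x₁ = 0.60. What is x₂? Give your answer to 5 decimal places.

f(0.54) = 0.1125087, f(0.60) = -0.0026644
x₂ = 0.6000000 − (-0.0026644)·(0.6000000 − 0.5400000) / (-0.0026644 − 0.1125087) = 0.6000000 − (-0.0001599)/(-0.1151731) = 0.5986120

0.59861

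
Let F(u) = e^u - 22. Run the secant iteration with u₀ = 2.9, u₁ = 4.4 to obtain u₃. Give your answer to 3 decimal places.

3.039

F(2.9) = -3.82585, F(4.4) = 59.45087
u₂ = 4.40000 − 59.45087·(4.40000 − 2.90000) / (59.45087 − (-3.82585)) = 4.40000 − (89.17630)/(63.27672) = 2.99069
F(2.99069) = -2.10052
u₃ = 2.99069 − (-2.10052)·(2.99069 − 4.40000) / (-2.10052 − 59.45087) = 2.99069 − (2.96028)/(-61.55139) = 3.03879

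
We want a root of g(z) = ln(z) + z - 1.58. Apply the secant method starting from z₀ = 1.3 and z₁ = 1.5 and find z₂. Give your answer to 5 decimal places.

g(1.3) = -0.0176357, g(1.5) = 0.3254651
z₂ = 1.5000000 − 0.3254651·(1.5000000 − 1.3000000) / (0.3254651 − (-0.0176357)) = 1.5000000 − (0.0650930)/(0.3431008) = 1.3102802

1.31028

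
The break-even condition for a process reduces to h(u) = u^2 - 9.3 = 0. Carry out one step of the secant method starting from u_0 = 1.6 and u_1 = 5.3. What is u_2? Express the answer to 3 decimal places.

2.577

h(1.6) = -6.74000, h(5.3) = 18.79000
u_2 = 5.30000 − 18.79000·(5.30000 − 1.60000) / (18.79000 − (-6.74000)) = 5.30000 − (69.52300)/(25.53000) = 2.57681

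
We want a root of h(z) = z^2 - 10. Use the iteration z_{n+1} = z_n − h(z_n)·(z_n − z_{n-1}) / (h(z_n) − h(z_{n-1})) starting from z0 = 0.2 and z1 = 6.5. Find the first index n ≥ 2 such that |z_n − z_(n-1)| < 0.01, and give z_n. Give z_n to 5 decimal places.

n = 7, z_n = 3.16228

h(0.2) = -9.9600000, h(6.5) = 32.2500000
z2 = 6.5000000 − 32.2500000·(6.3000000)/(42.2100000) = 1.6865672;  |Δ| = 4.8134328
h(1.6865672) = -7.1554912
z3 = 1.6865672 − (-7.1554912)·(-4.8134328)/(-39.4054912) = 2.5606199;  |Δ| = 0.8740527
h(2.5606199) = -3.4432259
z4 = 2.5606199 − (-3.4432259)·(0.8740527)/(3.7122653) = 3.3713273;  |Δ| = 0.8107074
h(3.3713273) = 1.3658474
z5 = 3.3713273 − 1.3658474·(0.8107074)/(4.8090733) = 3.1410745;  |Δ| = 0.2302528
h(3.1410745) = -0.1336513
z6 = 3.1410745 − (-0.1336513)·(-0.2302528)/(-1.4994987) = 3.1615970;  |Δ| = 0.0205226
h(3.1615970) = -0.0043042
z7 = 3.1615970 − (-0.0043042)·(0.0205226)/(0.1293471) = 3.1622799;  |Δ| = 0.0006829
|z7 − z6| = 0.0006829 < 0.01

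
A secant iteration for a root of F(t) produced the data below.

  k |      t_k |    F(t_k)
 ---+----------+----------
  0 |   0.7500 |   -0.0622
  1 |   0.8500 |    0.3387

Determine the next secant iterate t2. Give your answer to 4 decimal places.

t2 = 0.8500 − 0.3387·(0.8500 − 0.7500) / (0.3387 − (-0.0622))
   = 0.8500 − (0.033870)/(0.400900) = 0.765515

0.7655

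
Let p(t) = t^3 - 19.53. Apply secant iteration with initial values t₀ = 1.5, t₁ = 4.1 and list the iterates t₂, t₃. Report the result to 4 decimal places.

2.1408, 2.4629

p(1.5) = -16.155000, p(4.1) = 49.391000
t₂ = 4.100000 − 49.391000·(4.100000 − 1.500000) / (49.391000 − (-16.155000)) = 4.100000 − (128.416600)/(65.546000) = 2.140817
p(2.140817) = -9.718425
t₃ = 2.140817 − (-9.718425)·(2.140817 − 4.100000) / (-9.718425 − 49.391000) = 2.140817 − (19.040172)/(-59.109425) = 2.462934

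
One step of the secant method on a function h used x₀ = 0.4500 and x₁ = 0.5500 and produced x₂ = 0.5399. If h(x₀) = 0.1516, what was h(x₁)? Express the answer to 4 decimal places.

The secant line through (0.4500, 0.1516) and (0.5500, h(x₁)) crosses zero at x₂ = 0.5399.
So (0.4500, 0.1516), (0.5500, h(x₁)), (0.5399, 0) are collinear:
h(x₁) = 0.1516 · (0.5500 − 0.5399) / (0.4500 − 0.5399) = 0.1516 · (0.010100)/(-0.089900) = -0.017032

-0.0170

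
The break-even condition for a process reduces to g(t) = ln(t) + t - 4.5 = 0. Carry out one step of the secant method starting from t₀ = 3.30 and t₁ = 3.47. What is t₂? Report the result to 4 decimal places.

3.3047

g(3.30) = -0.006078, g(3.47) = 0.214155
t₂ = 3.470000 − 0.214155·(3.470000 − 3.300000) / (0.214155 − (-0.006078)) = 3.470000 − (0.036406)/(0.220232) = 3.304691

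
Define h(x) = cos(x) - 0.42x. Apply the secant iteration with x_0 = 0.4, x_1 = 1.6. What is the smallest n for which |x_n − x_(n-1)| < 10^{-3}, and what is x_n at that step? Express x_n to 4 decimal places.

n = 5, x_n = 1.0936

h(0.4) = 0.753061, h(1.6) = -0.701200
x_2 = 1.600000 − (-0.701200)·(1.200000)/(-1.454261) = 1.021397;  |Δ| = 0.578603
h(1.021397) = 0.093188
x_3 = 1.021397 − 0.093188·(-0.578603)/(0.794388) = 1.089272;  |Δ| = 0.067875
h(1.089272) = 0.005637
x_4 = 1.089272 − 0.005637·(0.067875)/(-0.087552) = 1.093642;  |Δ| = 0.004370
h(1.093642) = -0.000076
x_5 = 1.093642 − (-0.000076)·(0.004370)/(-0.005713) = 1.093584;  |Δ| = 0.000058
|x_5 − x_4| = 0.000058 < 10^{-3}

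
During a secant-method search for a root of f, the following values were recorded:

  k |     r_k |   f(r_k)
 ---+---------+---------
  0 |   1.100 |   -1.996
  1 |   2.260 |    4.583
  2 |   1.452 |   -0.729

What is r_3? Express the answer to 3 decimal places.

1.563

r_3 = 1.452 − (-0.729)·(1.452 − 2.260) / (-0.729 − 4.583)
   = 1.452 − (0.58903)/(-5.31200) = 1.56289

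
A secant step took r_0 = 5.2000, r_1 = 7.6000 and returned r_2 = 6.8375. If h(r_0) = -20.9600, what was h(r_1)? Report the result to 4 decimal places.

9.7600

The secant line through (5.2000, -20.9600) and (7.6000, h(r_1)) crosses zero at r_2 = 6.8375.
So (5.2000, -20.9600), (7.6000, h(r_1)), (6.8375, 0) are collinear:
h(r_1) = -20.9600 · (7.6000 − 6.8375) / (5.2000 − 6.8375) = -20.9600 · (0.762500)/(-1.637500) = 9.760000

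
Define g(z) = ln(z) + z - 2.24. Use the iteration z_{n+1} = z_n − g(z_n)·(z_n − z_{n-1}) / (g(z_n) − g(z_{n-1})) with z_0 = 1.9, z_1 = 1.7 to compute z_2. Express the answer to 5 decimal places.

g(1.9) = 0.3018539, g(1.7) = -0.0093717
z_2 = 1.7000000 − (-0.0093717)·(1.7000000 − 1.9000000) / (-0.0093717 − 0.3018539) = 1.7000000 − (0.0018743)/(-0.3112256) = 1.7060225

1.70602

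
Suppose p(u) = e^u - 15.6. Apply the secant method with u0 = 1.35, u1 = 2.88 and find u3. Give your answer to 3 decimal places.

2.740

p(1.35) = -11.74257, p(2.88) = 2.21427
u2 = 2.88000 − 2.21427·(2.88000 − 1.35000) / (2.21427 − (-11.74257)) = 2.88000 − (3.38784)/(13.95685) = 2.63726
p(2.63726) = -1.62509
u3 = 2.63726 − (-1.62509)·(2.63726 − 2.88000) / (-1.62509 − 2.21427) = 2.63726 − (0.39447)/(-3.83937) = 2.74001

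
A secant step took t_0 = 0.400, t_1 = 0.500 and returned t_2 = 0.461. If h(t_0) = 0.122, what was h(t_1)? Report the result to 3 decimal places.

-0.078

The secant line through (0.400, 0.122) and (0.500, h(t_1)) crosses zero at t_2 = 0.461.
So (0.400, 0.122), (0.500, h(t_1)), (0.461, 0) are collinear:
h(t_1) = 0.122 · (0.500 − 0.461) / (0.400 − 0.461) = 0.122 · (0.03900)/(-0.06100) = -0.07800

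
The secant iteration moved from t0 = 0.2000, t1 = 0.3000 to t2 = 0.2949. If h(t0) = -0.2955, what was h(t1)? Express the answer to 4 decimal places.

The secant line through (0.2000, -0.2955) and (0.3000, h(t1)) crosses zero at t2 = 0.2949.
So (0.2000, -0.2955), (0.3000, h(t1)), (0.2949, 0) are collinear:
h(t1) = -0.2955 · (0.3000 − 0.2949) / (0.2000 − 0.2949) = -0.2955 · (0.005100)/(-0.094900) = 0.015880

0.0159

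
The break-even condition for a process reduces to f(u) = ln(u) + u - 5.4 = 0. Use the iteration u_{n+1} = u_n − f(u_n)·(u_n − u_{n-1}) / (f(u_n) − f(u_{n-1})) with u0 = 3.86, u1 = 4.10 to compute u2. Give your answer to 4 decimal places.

4.0113

f(3.86) = -0.189333, f(4.10) = 0.110987
u2 = 4.100000 − 0.110987·(4.100000 − 3.860000) / (0.110987 − (-0.189333)) = 4.100000 − (0.026637)/(0.300320) = 4.011305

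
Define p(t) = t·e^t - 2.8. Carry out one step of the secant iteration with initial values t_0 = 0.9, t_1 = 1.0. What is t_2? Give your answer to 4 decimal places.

p(0.9) = -0.586357, p(1.0) = -0.081718
t_2 = 1.000000 − (-0.081718)·(1.000000 − 0.900000) / (-0.081718 − (-0.586357)) = 1.000000 − (-0.008172)/(0.504639) = 1.016193

1.0162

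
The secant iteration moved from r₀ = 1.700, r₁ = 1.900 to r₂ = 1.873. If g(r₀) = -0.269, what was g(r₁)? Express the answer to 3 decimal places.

The secant line through (1.700, -0.269) and (1.900, g(r₁)) crosses zero at r₂ = 1.873.
So (1.700, -0.269), (1.900, g(r₁)), (1.873, 0) are collinear:
g(r₁) = -0.269 · (1.900 − 1.873) / (1.700 − 1.873) = -0.269 · (0.02700)/(-0.17300) = 0.04198

0.042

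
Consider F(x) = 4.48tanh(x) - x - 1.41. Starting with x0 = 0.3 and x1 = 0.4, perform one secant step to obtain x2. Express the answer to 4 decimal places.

0.4363

F(0.3) = -0.404919, F(0.4) = -0.107829
x2 = 0.400000 − (-0.107829)·(0.400000 − 0.300000) / (-0.107829 − (-0.404919)) = 0.400000 − (-0.010783)/(0.297091) = 0.436295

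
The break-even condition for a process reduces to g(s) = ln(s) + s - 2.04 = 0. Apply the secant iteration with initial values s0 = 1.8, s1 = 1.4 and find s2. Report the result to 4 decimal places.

g(1.8) = 0.347787, g(1.4) = -0.303528
s2 = 1.400000 − (-0.303528)·(1.400000 − 1.800000) / (-0.303528 − 0.347787) = 1.400000 − (0.121411)/(-0.651314) = 1.586409

1.5864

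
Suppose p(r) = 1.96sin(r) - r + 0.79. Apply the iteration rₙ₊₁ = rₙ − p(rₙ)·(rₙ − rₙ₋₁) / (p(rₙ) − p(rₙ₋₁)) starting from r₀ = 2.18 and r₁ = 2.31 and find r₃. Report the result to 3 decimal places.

2.279

p(2.18) = 0.21740, p(2.31) = -0.07155
r₂ = 2.31000 − (-0.07155)·(2.31000 − 2.18000) / (-0.07155 − 0.21740) = 2.31000 − (-0.00930)/(-0.28895) = 2.27781
p(2.27781) = 0.00239
r₃ = 2.27781 − 0.00239·(2.27781 − 2.31000) / (0.00239 − (-0.07155)) = 2.27781 − (-0.00008)/(0.07394) = 2.27885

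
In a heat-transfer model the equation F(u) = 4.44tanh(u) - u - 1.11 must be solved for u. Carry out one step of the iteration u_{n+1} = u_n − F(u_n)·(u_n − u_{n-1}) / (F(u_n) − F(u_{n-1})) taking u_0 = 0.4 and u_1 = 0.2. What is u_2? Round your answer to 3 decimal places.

F(0.4) = 0.17697, F(0.2) = -0.43365
u_2 = 0.20000 − (-0.43365)·(0.20000 − 0.40000) / (-0.43365 − 0.17697) = 0.20000 − (0.08673)/(-0.61063) = 0.34204

0.342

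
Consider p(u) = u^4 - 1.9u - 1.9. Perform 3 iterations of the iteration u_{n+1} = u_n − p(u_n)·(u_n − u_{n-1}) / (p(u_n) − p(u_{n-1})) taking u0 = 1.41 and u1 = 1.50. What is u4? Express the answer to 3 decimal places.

1.472

p(1.41) = -0.62646, p(1.50) = 0.31250
u2 = 1.50000 − 0.31250·(1.50000 − 1.41000) / (0.31250 − (-0.62646)) = 1.50000 − (0.02813)/(0.93896) = 1.47005
p(1.47005) = -0.02301
u3 = 1.47005 − (-0.02301)·(1.47005 − 1.50000) / (-0.02301 − 0.31250) = 1.47005 − (0.00069)/(-0.33551) = 1.47210
p(1.47210) = -0.00075
u4 = 1.47210 − (-0.00075)·(1.47210 − 1.47005) / (-0.00075 − (-0.02301)) = 1.47210 − (0.00000)/(0.02225) = 1.47217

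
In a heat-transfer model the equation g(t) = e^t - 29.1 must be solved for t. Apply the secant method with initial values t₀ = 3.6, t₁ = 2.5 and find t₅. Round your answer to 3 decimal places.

g(3.6) = 7.49823, g(2.5) = -16.91751
t₂ = 2.50000 − (-16.91751)·(2.50000 − 3.60000) / (-16.91751 − 7.49823) = 2.50000 − (18.60926)/(-24.41574) = 3.26218
g(3.26218) = -2.99354
t₃ = 3.26218 − (-2.99354)·(3.26218 − 2.50000) / (-2.99354 − (-16.91751)) = 3.26218 − (-2.28163)/(13.92397) = 3.42605
g(3.42605) = 1.65480
t₄ = 3.42605 − 1.65480·(3.42605 − 3.26218) / (1.65480 − (-2.99354)) = 3.42605 − (0.27116)/(4.64834) = 3.36771
g(3.36771) = -0.08796
t₅ = 3.36771 − (-0.08796)·(3.36771 − 3.42605) / (-0.08796 − 1.65480) = 3.36771 − (0.00513)/(-1.74275) = 3.37066

3.371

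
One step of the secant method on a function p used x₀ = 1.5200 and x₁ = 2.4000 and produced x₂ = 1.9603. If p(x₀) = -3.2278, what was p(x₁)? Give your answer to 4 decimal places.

3.2234

The secant line through (1.5200, -3.2278) and (2.4000, p(x₁)) crosses zero at x₂ = 1.9603.
So (1.5200, -3.2278), (2.4000, p(x₁)), (1.9603, 0) are collinear:
p(x₁) = -3.2278 · (2.4000 − 1.9603) / (1.5200 − 1.9603) = -3.2278 · (0.439700)/(-0.440300) = 3.223401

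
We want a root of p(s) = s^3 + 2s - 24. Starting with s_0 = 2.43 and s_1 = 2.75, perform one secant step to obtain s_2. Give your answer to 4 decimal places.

p(2.43) = -4.791093, p(2.75) = 2.296875
s_2 = 2.750000 − 2.296875·(2.750000 − 2.430000) / (2.296875 − (-4.791093)) = 2.750000 − (0.735000)/(7.087968) = 2.646303

2.6463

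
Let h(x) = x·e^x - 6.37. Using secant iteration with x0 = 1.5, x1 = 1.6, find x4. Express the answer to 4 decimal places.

1.4678

h(1.5) = 0.352534, h(1.6) = 1.554852
x2 = 1.600000 − 1.554852·(1.600000 − 1.500000) / (1.554852 − 0.352534) = 1.600000 − (0.155485)/(1.202318) = 1.470679
h(1.470679) = 0.030672
x3 = 1.470679 − 0.030672·(1.470679 − 1.600000) / (0.030672 − 1.554852) = 1.470679 − (-0.003967)/(-1.524180) = 1.468076
h(1.468076) = 0.002740
x4 = 1.468076 − 0.002740·(1.468076 − 1.470679) / (0.002740 − 0.030672) = 1.468076 − (-0.000007)/(-0.027932) = 1.467821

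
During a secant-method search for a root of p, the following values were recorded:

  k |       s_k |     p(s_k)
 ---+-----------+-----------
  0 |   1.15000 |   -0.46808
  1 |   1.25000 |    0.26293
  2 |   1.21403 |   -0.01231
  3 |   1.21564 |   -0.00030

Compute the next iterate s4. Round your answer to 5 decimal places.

s4 = 1.21564 − (-0.00030)·(1.21564 − 1.21403) / (-0.00030 − (-0.01231))
   = 1.21564 − (-0.0000005)/(0.0120100) = 1.2156802

1.21568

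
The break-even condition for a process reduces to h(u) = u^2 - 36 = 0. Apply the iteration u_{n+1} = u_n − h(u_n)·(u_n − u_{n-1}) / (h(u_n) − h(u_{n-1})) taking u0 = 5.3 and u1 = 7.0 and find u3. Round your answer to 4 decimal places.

5.9956

h(5.3) = -7.910000, h(7.0) = 13.000000
u2 = 7.000000 − 13.000000·(7.000000 − 5.300000) / (13.000000 − (-7.910000)) = 7.000000 − (22.100000)/(20.910000) = 5.943089
h(5.943089) = -0.679688
u3 = 5.943089 − (-0.679688)·(5.943089 − 7.000000) / (-0.679688 − 13.000000) = 5.943089 − (0.718369)/(-13.679688) = 5.995603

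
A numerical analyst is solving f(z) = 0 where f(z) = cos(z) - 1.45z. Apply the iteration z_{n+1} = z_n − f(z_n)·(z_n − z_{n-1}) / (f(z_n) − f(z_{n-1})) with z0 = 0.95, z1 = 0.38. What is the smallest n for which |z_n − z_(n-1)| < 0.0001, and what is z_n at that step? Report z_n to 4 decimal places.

n = 5, z_n = 0.5777

f(0.95) = -0.795817, f(0.38) = 0.377665
z2 = 0.380000 − 0.377665·(-0.570000)/(1.173482) = 0.563445;  |Δ| = 0.183445
f(0.563445) = 0.028426
z3 = 0.563445 − 0.028426·(0.183445)/(-0.349239) = 0.578376;  |Δ| = 0.014931
f(0.578376) = -0.001293
z4 = 0.578376 − (-0.001293)·(0.014931)/(-0.029719) = 0.577726;  |Δ| = 0.000650
f(0.577726) = 0.000004
z5 = 0.577726 − 0.000004·(-0.000650)/(0.001297) = 0.577728;  |Δ| = 0.000002
|z5 − z4| = 0.000002 < 0.0001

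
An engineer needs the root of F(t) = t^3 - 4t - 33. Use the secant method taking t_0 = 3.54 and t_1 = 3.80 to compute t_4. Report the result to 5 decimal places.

3.62119

F(3.54) = -2.7981360, F(3.80) = 6.6720000
t_2 = 3.8000000 − 6.6720000·(3.8000000 − 3.5400000) / (6.6720000 − (-2.7981360)) = 3.8000000 − (1.7347200)/(9.4701360) = 3.6168221
F(3.6168221) = -0.1541856
t_3 = 3.6168221 − (-0.1541856)·(3.6168221 − 3.8000000) / (-0.1541856 − 6.6720000) = 3.6168221 − (0.0282434)/(-6.8261856) = 3.6209596
F(3.6209596) = -0.0081766
t_4 = 3.6209596 − (-0.0081766)·(3.6209596 − 3.6168221) / (-0.0081766 − (-0.1541856)) = 3.6209596 − (-0.0000338)/(0.1460090) = 3.6211913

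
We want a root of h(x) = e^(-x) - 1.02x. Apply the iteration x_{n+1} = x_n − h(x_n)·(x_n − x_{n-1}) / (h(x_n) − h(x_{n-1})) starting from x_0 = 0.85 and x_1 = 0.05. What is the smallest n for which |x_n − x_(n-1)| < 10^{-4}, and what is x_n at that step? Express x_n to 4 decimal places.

n = 5, x_n = 0.5600

h(0.85) = -0.439585, h(0.05) = 0.900229
x_2 = 0.050000 − 0.900229·(-0.800000)/(1.339814) = 0.587525;  |Δ| = 0.537525
h(0.587525) = -0.043574
x_3 = 0.587525 − (-0.043574)·(0.537525)/(-0.943804) = 0.562708;  |Δ| = 0.024817
h(0.562708) = -0.004298
x_4 = 0.562708 − (-0.004298)·(-0.024817)/(0.039277) = 0.559992;  |Δ| = 0.002716
h(0.559992) = 0.000021
x_5 = 0.559992 − 0.000021·(-0.002716)/(0.004319) = 0.560006;  |Δ| = 0.000013
|x_5 − x_4| = 0.000013 < 10^{-4}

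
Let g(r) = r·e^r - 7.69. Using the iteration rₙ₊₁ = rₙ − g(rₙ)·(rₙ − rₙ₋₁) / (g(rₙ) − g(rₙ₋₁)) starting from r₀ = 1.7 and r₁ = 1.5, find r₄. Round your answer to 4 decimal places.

1.5815

g(1.7) = 1.615711, g(1.5) = -0.967466
r₂ = 1.500000 − (-0.967466)·(1.500000 − 1.700000) / (-0.967466 − 1.615711) = 1.500000 − (0.193493)/(-2.583177) = 1.574905
g(1.574905) = -0.082762
r₃ = 1.574905 − (-0.082762)·(1.574905 − 1.500000) / (-0.082762 − (-0.967466)) = 1.574905 − (-0.006199)/(0.884705) = 1.581912
g(1.581912) = 0.004815
r₄ = 1.581912 − 0.004815·(1.581912 − 1.574905) / (0.004815 − (-0.082762)) = 1.581912 − (0.000034)/(0.087577) = 1.581527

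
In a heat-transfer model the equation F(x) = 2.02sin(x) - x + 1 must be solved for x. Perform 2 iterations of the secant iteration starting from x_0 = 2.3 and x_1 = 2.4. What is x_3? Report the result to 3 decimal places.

2.386

F(2.3) = 0.20632, F(2.4) = -0.03556
x_2 = 2.40000 − (-0.03556)·(2.40000 − 2.30000) / (-0.03556 − 0.20632) = 2.40000 − (-0.00356)/(-0.24189) = 2.38530
F(2.38530) = 0.00089
x_3 = 2.38530 − 0.00089·(2.38530 − 2.40000) / (0.00089 − (-0.03556)) = 2.38530 − (-0.00001)/(0.03645) = 2.38566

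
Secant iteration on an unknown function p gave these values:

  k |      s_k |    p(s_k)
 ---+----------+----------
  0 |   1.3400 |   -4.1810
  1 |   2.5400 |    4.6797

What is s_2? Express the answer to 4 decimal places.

1.9062

s_2 = 2.5400 − 4.6797·(2.5400 − 1.3400) / (4.6797 − (-4.1810))
   = 2.5400 − (5.615640)/(8.860700) = 1.906231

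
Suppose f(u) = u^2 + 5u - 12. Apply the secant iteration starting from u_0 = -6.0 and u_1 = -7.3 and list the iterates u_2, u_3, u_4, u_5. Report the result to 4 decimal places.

-6.7229, -6.7691, -6.7720, -6.7720

f(-6.0) = -6.000000, f(-7.3) = 4.790000
u_2 = -7.300000 − 4.790000·(-7.300000 − (-6.000000)) / (4.790000 − (-6.000000)) = -7.300000 − (-6.227000)/(10.790000) = -6.722892
f(-6.722892) = -0.417187
u_3 = -6.722892 − (-0.417187)·(-6.722892 − (-7.300000)) / (-0.417187 − 4.790000) = -6.722892 − (-0.240762)/(-5.207187) = -6.769128
f(-6.769128) = -0.024546
u_4 = -6.769128 − (-0.024546)·(-6.769128 − (-6.722892)) / (-0.024546 − (-0.417187)) = -6.769128 − (0.001135)/(0.392641) = -6.772018
f(-6.772018) = 0.000142
u_5 = -6.772018 − 0.000142·(-6.772018 − (-6.769128)) / (0.000142 − (-0.024546)) = -6.772018 − (0.000000)/(0.024688) = -6.772002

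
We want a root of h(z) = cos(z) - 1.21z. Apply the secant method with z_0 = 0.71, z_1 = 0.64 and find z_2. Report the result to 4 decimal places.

h(0.71) = -0.100738, h(0.64) = 0.027696
z_2 = 0.640000 − 0.027696·(0.640000 − 0.710000) / (0.027696 − (-0.100738)) = 0.640000 − (-0.001939)/(0.128434) = 0.655095

0.6551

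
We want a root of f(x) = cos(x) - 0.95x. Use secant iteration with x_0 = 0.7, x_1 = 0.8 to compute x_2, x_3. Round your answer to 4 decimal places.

0.7612, 0.7617

f(0.7) = 0.099842, f(0.8) = -0.063293
x_2 = 0.800000 − (-0.063293)·(0.800000 − 0.700000) / (-0.063293 − 0.099842) = 0.800000 − (-0.006329)/(-0.163135) = 0.761202
f(0.761202) = 0.000865
x_3 = 0.761202 − 0.000865·(0.761202 − 0.800000) / (0.000865 − (-0.063293)) = 0.761202 − (-0.000034)/(0.064159) = 0.761725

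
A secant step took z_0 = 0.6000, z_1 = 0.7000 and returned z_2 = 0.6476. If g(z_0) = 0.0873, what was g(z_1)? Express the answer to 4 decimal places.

-0.0961

The secant line through (0.6000, 0.0873) and (0.7000, g(z_1)) crosses zero at z_2 = 0.6476.
So (0.6000, 0.0873), (0.7000, g(z_1)), (0.6476, 0) are collinear:
g(z_1) = 0.0873 · (0.7000 − 0.6476) / (0.6000 − 0.6476) = 0.0873 · (0.052400)/(-0.047600) = -0.096103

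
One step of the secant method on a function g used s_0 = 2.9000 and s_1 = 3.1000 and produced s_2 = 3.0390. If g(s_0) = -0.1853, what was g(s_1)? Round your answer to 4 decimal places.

0.0813

The secant line through (2.9000, -0.1853) and (3.1000, g(s_1)) crosses zero at s_2 = 3.0390.
So (2.9000, -0.1853), (3.1000, g(s_1)), (3.0390, 0) are collinear:
g(s_1) = -0.1853 · (3.1000 − 3.0390) / (2.9000 − 3.0390) = -0.1853 · (0.061000)/(-0.139000) = 0.081319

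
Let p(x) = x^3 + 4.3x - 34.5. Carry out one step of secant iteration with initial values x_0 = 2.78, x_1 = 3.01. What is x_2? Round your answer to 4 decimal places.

p(2.78) = -1.061048, p(3.01) = 5.713901
x_2 = 3.010000 − 5.713901·(3.010000 − 2.780000) / (5.713901 − (-1.061048)) = 3.010000 − (1.314197)/(6.774949) = 2.816021

2.8160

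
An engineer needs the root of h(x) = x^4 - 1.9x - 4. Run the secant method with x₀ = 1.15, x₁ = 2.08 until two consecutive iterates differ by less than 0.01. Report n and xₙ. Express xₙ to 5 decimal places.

h(1.15) = -4.4359937, h(2.08) = 10.7657370
x₂ = 2.0800000 − 10.7657370·(0.9300000)/(15.2017307) = 1.4213819;  |Δ| = 0.6586181
h(1.4213819) = -2.6189067
x₃ = 1.4213819 − (-2.6189067)·(-0.6586181)/(-13.3846436) = 1.5502504;  |Δ| = 0.1288685
h(1.5502504) = -1.1697387
x₄ = 1.5502504 − (-1.1697387)·(0.1288685)/(1.4491680) = 1.6542704;  |Δ| = 0.1040200
h(1.6542704) = 0.3459243
x₅ = 1.6542704 − 0.3459243·(0.1040200)/(1.5156629) = 1.6305296;  |Δ| = 0.0237408
h(1.6305296) = -0.0297093
x₆ = 1.6305296 − (-0.0297093)·(-0.0237408)/(-0.3756336) = 1.6324073;  |Δ| = 0.0018777
|x₆ − x₅| = 0.0018777 < 0.01

n = 6, xₙ = 1.63241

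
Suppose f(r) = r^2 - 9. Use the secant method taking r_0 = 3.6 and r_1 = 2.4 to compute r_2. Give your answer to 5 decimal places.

f(3.6) = 3.9600000, f(2.4) = -3.2400000
r_2 = 2.4000000 − (-3.2400000)·(2.4000000 − 3.6000000) / (-3.2400000 − 3.9600000) = 2.4000000 − (3.8880000)/(-7.2000000) = 2.9400000

2.94000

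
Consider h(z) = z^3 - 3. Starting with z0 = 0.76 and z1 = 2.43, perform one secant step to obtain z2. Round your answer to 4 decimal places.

1.0675

h(0.76) = -2.561024, h(2.43) = 11.348907
z2 = 2.430000 − 11.348907·(2.430000 − 0.760000) / (11.348907 − (-2.561024)) = 2.430000 − (18.952675)/(13.909931) = 1.067472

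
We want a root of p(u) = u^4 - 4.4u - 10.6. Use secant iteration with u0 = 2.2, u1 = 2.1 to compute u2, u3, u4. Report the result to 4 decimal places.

2.1111, 2.1119, 2.1119

p(2.2) = 3.145600, p(2.1) = -0.391900
u2 = 2.100000 − (-0.391900)·(2.100000 − 2.200000) / (-0.391900 − 3.145600) = 2.100000 − (0.039190)/(-3.537500) = 2.111078
p(2.111078) = -0.026996
u3 = 2.111078 − (-0.026996)·(2.111078 − 2.100000) / (-0.026996 − (-0.391900)) = 2.111078 − (-0.000299)/(0.364904) = 2.111898
p(2.111898) = 0.000260
u4 = 2.111898 − 0.000260·(2.111898 − 2.111078) / (0.000260 − (-0.026996)) = 2.111898 − (0.000000)/(0.027256) = 2.111890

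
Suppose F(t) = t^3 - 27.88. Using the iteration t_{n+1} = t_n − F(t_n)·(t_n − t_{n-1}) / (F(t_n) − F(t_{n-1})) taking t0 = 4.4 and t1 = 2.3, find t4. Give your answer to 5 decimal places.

F(4.4) = 57.3040000, F(2.3) = -15.7130000
t2 = 2.3000000 − (-15.7130000)·(2.3000000 − 4.4000000) / (-15.7130000 − 57.3040000) = 2.3000000 − (32.9973000)/(-73.0170000) = 2.7519126
F(2.7519126) = -7.0397034
t3 = 2.7519126 − (-7.0397034)·(2.7519126 − 2.3000000) / (-7.0397034 − (-15.7130000)) = 2.7519126 − (-3.1813305)/(8.6732966) = 3.1187086
F(3.1187086) = 2.4536295
t4 = 3.1187086 − 2.4536295·(3.1187086 − 2.7519126) / (2.4536295 − (-7.0397034)) = 3.1187086 − (0.8999815)/(9.4933330) = 3.0239071

3.02391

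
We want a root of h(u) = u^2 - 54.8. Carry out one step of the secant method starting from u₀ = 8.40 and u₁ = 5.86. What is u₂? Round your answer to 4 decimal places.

h(8.40) = 15.760000, h(5.86) = -20.460400
u₂ = 5.860000 − (-20.460400)·(5.860000 − 8.400000) / (-20.460400 − 15.760000) = 5.860000 − (51.969416)/(-36.220400) = 7.294811

7.2948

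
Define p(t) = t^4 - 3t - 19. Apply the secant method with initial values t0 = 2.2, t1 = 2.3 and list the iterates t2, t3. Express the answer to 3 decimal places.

2.251, 2.253

p(2.2) = -2.17440, p(2.3) = 2.08410
t2 = 2.30000 − 2.08410·(2.30000 − 2.20000) / (2.08410 − (-2.17440)) = 2.30000 − (0.20841)/(4.25850) = 2.25106
p(2.25106) = -0.07593
t3 = 2.25106 − (-0.07593)·(2.25106 − 2.30000) / (-0.07593 − 2.08410) = 2.25106 − (0.00372)/(-2.16003) = 2.25278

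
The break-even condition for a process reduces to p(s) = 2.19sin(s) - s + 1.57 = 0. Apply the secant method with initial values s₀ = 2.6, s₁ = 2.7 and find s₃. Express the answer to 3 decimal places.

2.634

p(2.6) = 0.09895, p(2.7) = -0.19404
s₂ = 2.70000 − (-0.19404)·(2.70000 − 2.60000) / (-0.19404 − 0.09895) = 2.70000 − (-0.01940)/(-0.29299) = 2.63377
p(2.63377) = 0.00117
s₃ = 2.63377 − 0.00117·(2.63377 − 2.70000) / (0.00117 − (-0.19404)) = 2.63377 − (-0.00008)/(0.19521) = 2.63417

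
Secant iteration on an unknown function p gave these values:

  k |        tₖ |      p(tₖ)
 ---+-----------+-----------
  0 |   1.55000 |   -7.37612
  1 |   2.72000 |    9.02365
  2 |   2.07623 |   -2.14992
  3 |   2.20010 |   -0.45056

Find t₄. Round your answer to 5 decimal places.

t₄ = 2.20010 − (-0.45056)·(2.20010 − 2.07623) / (-0.45056 − (-2.14992))
   = 2.20010 − (-0.0558109)/(1.6993600) = 2.2329423

2.23294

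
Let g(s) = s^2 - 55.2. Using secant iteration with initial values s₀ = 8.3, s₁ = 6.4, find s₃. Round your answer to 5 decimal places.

g(8.3) = 13.6900000, g(6.4) = -14.2400000
s₂ = 6.4000000 − (-14.2400000)·(6.4000000 − 8.3000000) / (-14.2400000 − 13.6900000) = 6.4000000 − (27.0560000)/(-27.9300000) = 7.3687075
g(7.3687075) = -0.9021500
s₃ = 7.3687075 − (-0.9021500)·(7.3687075 − 6.4000000) / (-0.9021500 − (-14.2400000)) = 7.3687075 − (-0.8739195)/(13.3378500) = 7.4342292

7.43423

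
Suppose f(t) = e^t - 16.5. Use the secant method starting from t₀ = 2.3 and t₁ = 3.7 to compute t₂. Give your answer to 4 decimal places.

2.5998

f(2.3) = -6.525818, f(3.7) = 23.947304
t₂ = 3.700000 − 23.947304·(3.700000 − 2.300000) / (23.947304 − (-6.525818)) = 3.700000 − (33.526226)/(30.473122) = 2.599810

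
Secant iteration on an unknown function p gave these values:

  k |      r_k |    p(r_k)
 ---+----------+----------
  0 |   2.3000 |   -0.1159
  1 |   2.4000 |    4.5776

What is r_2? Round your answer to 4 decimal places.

r_2 = 2.4000 − 4.5776·(2.4000 − 2.3000) / (4.5776 − (-0.1159))
   = 2.4000 − (0.457760)/(4.693500) = 2.302469

2.3025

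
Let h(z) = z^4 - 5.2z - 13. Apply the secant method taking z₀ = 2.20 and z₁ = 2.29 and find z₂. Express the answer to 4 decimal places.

2.2253

h(2.20) = -1.014400, h(2.29) = 2.592585
z₂ = 2.290000 − 2.592585·(2.290000 − 2.200000) / (2.592585 − (-1.014400)) = 2.290000 − (0.233333)/(3.606985) = 2.225311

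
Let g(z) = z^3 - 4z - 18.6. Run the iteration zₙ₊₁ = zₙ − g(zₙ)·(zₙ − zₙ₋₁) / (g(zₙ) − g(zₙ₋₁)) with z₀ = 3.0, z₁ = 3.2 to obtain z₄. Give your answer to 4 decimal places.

3.1478

g(3.0) = -3.600000, g(3.2) = 1.368000
z₂ = 3.200000 − 1.368000·(3.200000 − 3.000000) / (1.368000 − (-3.600000)) = 3.200000 − (0.273600)/(4.968000) = 3.144928
g(3.144928) = -0.074587
z₃ = 3.144928 − (-0.074587)·(3.144928 − 3.200000) / (-0.074587 − 1.368000) = 3.144928 − (0.004108)/(-1.442587) = 3.147775
g(3.147775) = -0.001412
z₄ = 3.147775 − (-0.001412)·(3.147775 − 3.144928) / (-0.001412 − (-0.074587)) = 3.147775 − (-0.000004)/(0.073175) = 3.147830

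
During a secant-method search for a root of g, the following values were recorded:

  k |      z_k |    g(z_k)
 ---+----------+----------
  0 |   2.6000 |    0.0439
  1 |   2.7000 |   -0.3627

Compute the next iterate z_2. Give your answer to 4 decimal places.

z_2 = 2.7000 − (-0.3627)·(2.7000 − 2.6000) / (-0.3627 − 0.0439)
   = 2.7000 − (-0.036270)/(-0.406600) = 2.610797

2.6108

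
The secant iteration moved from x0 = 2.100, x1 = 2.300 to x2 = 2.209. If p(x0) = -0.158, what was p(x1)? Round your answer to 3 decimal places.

The secant line through (2.100, -0.158) and (2.300, p(x1)) crosses zero at x2 = 2.209.
So (2.100, -0.158), (2.300, p(x1)), (2.209, 0) are collinear:
p(x1) = -0.158 · (2.300 − 2.209) / (2.100 − 2.209) = -0.158 · (0.09100)/(-0.10900) = 0.13191

0.132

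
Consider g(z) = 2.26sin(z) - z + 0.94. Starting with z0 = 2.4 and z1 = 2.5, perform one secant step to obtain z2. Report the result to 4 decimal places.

2.4243

g(2.4) = 0.066547, g(2.5) = -0.207453
z2 = 2.500000 − (-0.207453)·(2.500000 − 2.400000) / (-0.207453 − 0.066547) = 2.500000 − (-0.020745)/(-0.274000) = 2.424287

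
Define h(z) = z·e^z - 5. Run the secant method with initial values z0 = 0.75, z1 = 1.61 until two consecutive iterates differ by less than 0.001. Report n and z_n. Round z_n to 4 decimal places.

h(0.75) = -3.412250, h(1.61) = 3.054526
z2 = 1.610000 − 3.054526·(0.860000)/(6.466776) = 1.203786;  |Δ| = 0.406214
h(1.203786) = -0.988127
z3 = 1.203786 − (-0.988127)·(-0.406214)/(-4.042653) = 1.303075;  |Δ| = 0.099289
h(1.303075) = -0.203904
z4 = 1.303075 − (-0.203904)·(0.099289)/(0.784223) = 1.328891;  |Δ| = 0.025816
h(1.328891) = 0.019026
z5 = 1.328891 − 0.019026·(0.025816)/(0.222930) = 1.326688;  |Δ| = 0.002203
h(1.326688) = -0.000323
z6 = 1.326688 − (-0.000323)·(-0.002203)/(-0.019349) = 1.326725;  |Δ| = 0.000037
|z6 − z5| = 0.000037 < 0.001

n = 6, z_n = 1.3267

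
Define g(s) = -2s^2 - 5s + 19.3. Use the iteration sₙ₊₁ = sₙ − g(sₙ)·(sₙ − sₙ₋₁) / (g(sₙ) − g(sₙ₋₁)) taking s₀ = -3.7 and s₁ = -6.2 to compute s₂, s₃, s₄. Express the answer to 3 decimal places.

-4.404, -4.560, -4.600

g(-3.7) = 10.42000, g(-6.2) = -26.58000
s₂ = -6.20000 − (-26.58000)·(-6.20000 − (-3.70000)) / (-26.58000 − 10.42000) = -6.20000 − (66.45000)/(-37.00000) = -4.40405
g(-4.40405) = 2.52889
s₃ = -4.40405 − 2.52889·(-4.40405 − (-6.20000)) / (2.52889 − (-26.58000)) = -4.40405 − (4.54174)/(29.10889) = -4.56008
g(-4.56008) = 0.51174
s₄ = -4.56008 − 0.51174·(-4.56008 − (-4.40405)) / (0.51174 − 2.52889) = -4.56008 − (-0.07984)/(-2.01715) = -4.59966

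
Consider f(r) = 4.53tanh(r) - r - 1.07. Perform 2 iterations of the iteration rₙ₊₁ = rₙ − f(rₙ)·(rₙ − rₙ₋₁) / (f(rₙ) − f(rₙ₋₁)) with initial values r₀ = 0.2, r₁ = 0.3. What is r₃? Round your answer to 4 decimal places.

f(0.2) = -0.375890, f(0.3) = -0.050354
r₂ = 0.300000 − (-0.050354)·(0.300000 − 0.200000) / (-0.050354 − (-0.375890)) = 0.300000 − (-0.005035)/(0.325536) = 0.315468
f(0.315468) = -0.001991
r₃ = 0.315468 − (-0.001991)·(0.315468 − 0.300000) / (-0.001991 − (-0.050354)) = 0.315468 − (-0.000031)/(0.048363) = 0.316105

0.3161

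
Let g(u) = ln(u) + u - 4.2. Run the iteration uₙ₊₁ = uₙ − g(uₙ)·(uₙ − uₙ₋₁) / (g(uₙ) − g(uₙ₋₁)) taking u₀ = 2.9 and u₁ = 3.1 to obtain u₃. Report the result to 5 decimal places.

g(2.9) = -0.2352893, g(3.1) = 0.0314021
u₂ = 3.1000000 − 0.0314021·(3.1000000 − 2.9000000) / (0.0314021 − (-0.2352893)) = 3.1000000 − (0.0062804)/(0.2666914) = 3.0764506
g(3.0764506) = 0.0002271
u₃ = 3.0764506 − 0.0002271·(3.0764506 − 3.1000000) / (0.0002271 − 0.0314021) = 3.0764506 − (-0.0000053)/(-0.0311750) = 3.0762790

3.07628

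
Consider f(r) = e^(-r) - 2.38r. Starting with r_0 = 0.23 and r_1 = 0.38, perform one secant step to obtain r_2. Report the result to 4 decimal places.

0.3093

f(0.23) = 0.247134, f(0.38) = -0.220539
r_2 = 0.380000 − (-0.220539)·(0.380000 − 0.230000) / (-0.220539 − 0.247134) = 0.380000 − (-0.033081)/(-0.467672) = 0.309265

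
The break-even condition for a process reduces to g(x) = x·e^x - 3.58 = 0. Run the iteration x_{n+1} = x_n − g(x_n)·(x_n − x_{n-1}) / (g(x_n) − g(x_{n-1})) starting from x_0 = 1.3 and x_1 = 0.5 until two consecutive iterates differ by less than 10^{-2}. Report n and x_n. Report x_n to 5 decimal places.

g(1.3) = 1.1900857, g(0.5) = -2.7556394
x_2 = 0.5000000 − (-2.7556394)·(-0.8000000)/(-3.9457250) = 1.0587088;  |Δ| = 0.5587088
g(1.0587088) = -0.5281165
x_3 = 1.0587088 − (-0.5281165)·(0.5587088)/(2.2275229) = 1.1911714;  |Δ| = 0.1324625
g(1.1911714) = 0.3400664
x_4 = 1.1911714 − 0.3400664·(0.1324625)/(0.8681828) = 1.1392859;  |Δ| = 0.0518854
g(1.1392859) = -0.0202595
x_5 = 1.1392859 − (-0.0202595)·(-0.0518854)/(-0.3603259) = 1.1422032;  |Δ| = 0.0029173
|x_5 − x_4| = 0.0029173 < 10^{-2}

n = 5, x_n = 1.14220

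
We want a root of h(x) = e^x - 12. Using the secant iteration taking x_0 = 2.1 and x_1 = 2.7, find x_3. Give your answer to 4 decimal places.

h(2.1) = -3.833830, h(2.7) = 2.879732
x_2 = 2.700000 − 2.879732·(2.700000 − 2.100000) / (2.879732 − (-3.833830)) = 2.700000 − (1.727839)/(6.713562) = 2.442635
h(2.442635) = -0.496693
x_3 = 2.442635 − (-0.496693)·(2.442635 − 2.700000) / (-0.496693 − 2.879732) = 2.442635 − (0.127832)/(-3.376425) = 2.480495

2.4805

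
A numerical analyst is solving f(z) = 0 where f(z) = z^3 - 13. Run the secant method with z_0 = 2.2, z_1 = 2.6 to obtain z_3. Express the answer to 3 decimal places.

f(2.2) = -2.35200, f(2.6) = 4.57600
z_2 = 2.60000 − 4.57600·(2.60000 − 2.20000) / (4.57600 − (-2.35200)) = 2.60000 − (1.83040)/(6.92800) = 2.33580
f(2.33580) = -0.25602
z_3 = 2.33580 − (-0.25602)·(2.33580 − 2.60000) / (-0.25602 − 4.57600) = 2.33580 − (0.06764)/(-4.83202) = 2.34980

2.350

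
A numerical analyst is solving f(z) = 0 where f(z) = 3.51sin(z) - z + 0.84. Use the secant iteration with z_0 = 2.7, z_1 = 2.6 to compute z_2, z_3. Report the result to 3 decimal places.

f(2.7) = -0.35990, f(2.6) = 0.04941
z_2 = 2.60000 − 0.04941·(2.60000 − 2.70000) / (0.04941 − (-0.35990)) = 2.60000 − (-0.00494)/(0.40931) = 2.61207
f(2.61207) = 0.00090
z_3 = 2.61207 − 0.00090·(2.61207 − 2.60000) / (0.00090 − 0.04941) = 2.61207 − (0.00001)/(-0.04851) = 2.61230

2.612, 2.612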